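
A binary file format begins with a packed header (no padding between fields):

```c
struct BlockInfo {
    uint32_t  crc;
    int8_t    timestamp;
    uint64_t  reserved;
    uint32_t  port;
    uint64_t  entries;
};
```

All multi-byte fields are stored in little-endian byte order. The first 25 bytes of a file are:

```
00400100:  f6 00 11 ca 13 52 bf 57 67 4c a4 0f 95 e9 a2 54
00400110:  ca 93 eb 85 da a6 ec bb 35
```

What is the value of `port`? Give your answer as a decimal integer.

`port` follows `crc` (4 B), `timestamp` (1 B), `reserved` (8 B), so it starts at offset 4 + 1 + 8 = 13 and occupies 4 bytes.
Bytes at offsets 13..16: E9 A2 54 CA.
Little-endian: lowest address holds the least-significant byte.
Reassemble most-significant byte first: CA 54 A2 E9 → 0xCA54A2E9.
0xCA54A2E9 = 3394544361.

3394544361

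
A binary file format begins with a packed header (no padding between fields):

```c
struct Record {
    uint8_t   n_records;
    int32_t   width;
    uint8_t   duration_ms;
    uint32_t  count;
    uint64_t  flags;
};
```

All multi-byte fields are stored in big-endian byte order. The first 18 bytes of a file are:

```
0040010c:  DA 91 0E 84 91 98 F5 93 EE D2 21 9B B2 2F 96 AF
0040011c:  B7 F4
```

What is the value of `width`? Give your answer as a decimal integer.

`width` follows `n_records` (1 byte), so it starts at byte offset 1 and occupies 4 bytes.
Bytes at offsets 1..4: 91 0E 84 91.
Big-endian: lowest address holds the most-significant byte.
The bytes are already most-significant first: 0x910E8491.
Top bit is set, so as a signed 32-bit value this is 0x910E8491 − 2^32 = -1861319535.

-1861319535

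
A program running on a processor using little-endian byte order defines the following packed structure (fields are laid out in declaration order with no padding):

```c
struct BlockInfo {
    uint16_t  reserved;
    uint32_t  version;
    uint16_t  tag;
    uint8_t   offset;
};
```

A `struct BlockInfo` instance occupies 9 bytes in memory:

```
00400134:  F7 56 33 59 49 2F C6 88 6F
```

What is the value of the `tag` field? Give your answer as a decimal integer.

35014

`tag` follows `reserved` (2 B), `version` (4 B), so it starts at offset 2 + 4 = 6 and occupies 2 bytes.
Bytes at offsets 6..7: C6 88.
Little-endian stores the least-significant byte at the lowest address.
Reassemble most-significant byte first: 88 C6 → 0x88C6.
0x88C6 = 35014.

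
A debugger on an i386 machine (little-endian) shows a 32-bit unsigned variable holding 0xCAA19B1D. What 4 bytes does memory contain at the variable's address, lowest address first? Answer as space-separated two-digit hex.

Split into bytes (most-significant first): CA A1 9B 1D.
Little-endian: lowest address holds the least-significant byte.
So at ascending addresses the bytes are 1D 9B A1 CA.

1D 9B A1 CA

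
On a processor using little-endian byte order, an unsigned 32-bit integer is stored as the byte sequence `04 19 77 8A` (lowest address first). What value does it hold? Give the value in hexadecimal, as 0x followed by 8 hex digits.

0x8A771904

Little-endian stores the least-significant byte at the lowest address.
Reassemble most-significant byte first: 8A 77 19 04 → 0x8A771904.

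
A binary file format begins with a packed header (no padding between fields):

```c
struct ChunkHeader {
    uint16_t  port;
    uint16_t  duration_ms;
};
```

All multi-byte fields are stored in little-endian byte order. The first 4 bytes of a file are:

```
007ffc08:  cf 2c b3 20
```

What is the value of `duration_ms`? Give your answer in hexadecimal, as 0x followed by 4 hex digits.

`duration_ms` follows `port` (2 bytes), so it starts at byte offset 2 and occupies 2 bytes.
Bytes at offsets 2..3: B3 20.
Little-endian: lowest address holds the least-significant byte.
Reassemble most-significant byte first: 20 B3 → 0x20B3.

0x20B3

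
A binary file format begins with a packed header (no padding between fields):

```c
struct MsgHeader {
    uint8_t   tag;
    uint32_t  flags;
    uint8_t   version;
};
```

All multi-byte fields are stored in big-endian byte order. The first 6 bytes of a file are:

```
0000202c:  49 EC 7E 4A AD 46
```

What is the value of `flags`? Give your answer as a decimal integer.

3967699629

`flags` follows `tag` (1 byte), so it starts at byte offset 1 and occupies 4 bytes.
Bytes at offsets 1..4: EC 7E 4A AD.
Big-endian: lowest address holds the most-significant byte.
The bytes are already most-significant first: 0xEC7E4AAD.
0xEC7E4AAD = 3967699629.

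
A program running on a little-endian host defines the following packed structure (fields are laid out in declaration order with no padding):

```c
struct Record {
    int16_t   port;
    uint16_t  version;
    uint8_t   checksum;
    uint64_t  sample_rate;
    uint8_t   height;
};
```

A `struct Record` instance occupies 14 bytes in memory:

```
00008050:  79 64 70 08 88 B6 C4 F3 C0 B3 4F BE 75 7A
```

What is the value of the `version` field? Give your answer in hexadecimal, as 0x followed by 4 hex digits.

0x0870

`version` follows `port` (2 bytes), so it starts at byte offset 2 and occupies 2 bytes.
Bytes at offsets 2..3: 70 08.
In little-endian order the low byte comes first in memory.
Reassemble most-significant byte first: 08 70 → 0x0870.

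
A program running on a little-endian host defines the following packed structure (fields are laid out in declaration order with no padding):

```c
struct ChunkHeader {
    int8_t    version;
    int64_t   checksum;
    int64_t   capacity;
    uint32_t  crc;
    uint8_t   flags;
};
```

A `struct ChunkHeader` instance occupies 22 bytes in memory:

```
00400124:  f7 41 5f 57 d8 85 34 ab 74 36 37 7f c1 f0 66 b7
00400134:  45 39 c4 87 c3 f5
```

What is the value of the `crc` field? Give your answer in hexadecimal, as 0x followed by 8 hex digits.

`crc` follows `version` (1 B), `checksum` (8 B), `capacity` (8 B), so it starts at offset 1 + 8 + 8 = 17 and occupies 4 bytes.
Bytes at offsets 17..20: 39 C4 87 C3.
In little-endian order the low byte comes first in memory.
Reassemble most-significant byte first: C3 87 C4 39 → 0xC387C439.

0xC387C439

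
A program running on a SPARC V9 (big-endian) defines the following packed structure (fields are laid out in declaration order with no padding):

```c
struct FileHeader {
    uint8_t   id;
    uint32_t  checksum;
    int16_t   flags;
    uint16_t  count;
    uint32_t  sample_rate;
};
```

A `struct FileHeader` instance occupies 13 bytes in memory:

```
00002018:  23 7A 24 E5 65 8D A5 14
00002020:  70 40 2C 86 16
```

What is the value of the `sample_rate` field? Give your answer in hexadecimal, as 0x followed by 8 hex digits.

`sample_rate` follows `id` (1 B), `checksum` (4 B), `flags` (2 B), `count` (2 B), so it starts at offset 1 + 4 + 2 + 2 = 9 and occupies 4 bytes.
Bytes at offsets 9..12: 40 2C 86 16.
Big-endian stores the most-significant byte at the lowest address.
The bytes are already most-significant first: 0x402C8616.

0x402C8616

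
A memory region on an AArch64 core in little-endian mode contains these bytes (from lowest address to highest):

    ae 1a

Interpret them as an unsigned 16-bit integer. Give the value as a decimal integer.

In little-endian order the low byte comes first in memory.
Reassemble most-significant byte first: 1A AE → 0x1AAE.
0x1AAE = 6830.

6830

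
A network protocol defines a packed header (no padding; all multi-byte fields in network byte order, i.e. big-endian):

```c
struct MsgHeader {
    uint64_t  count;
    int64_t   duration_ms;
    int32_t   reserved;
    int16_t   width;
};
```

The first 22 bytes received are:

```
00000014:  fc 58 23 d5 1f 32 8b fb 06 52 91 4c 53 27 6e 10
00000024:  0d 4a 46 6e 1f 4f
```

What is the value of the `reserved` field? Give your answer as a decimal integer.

222971502

`reserved` follows `count` (8 B), `duration_ms` (8 B), so it starts at offset 8 + 8 = 16 and occupies 4 bytes.
Bytes at offsets 16..19: 0D 4A 46 6E.
In big-endian order the high byte comes first in memory.
The bytes are already most-significant first: 0x0D4A466E.
0x0D4A466E = 222971502.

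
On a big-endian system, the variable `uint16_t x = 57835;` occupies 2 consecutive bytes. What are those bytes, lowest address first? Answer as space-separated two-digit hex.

E1 EB

57835 in hexadecimal, padded to 16 bits, is 0xE1EB.
Split into bytes (most-significant first): E1 EB.
Big-endian: lowest address holds the most-significant byte.
So the memory order matches the most-significant-first order: E1 EB.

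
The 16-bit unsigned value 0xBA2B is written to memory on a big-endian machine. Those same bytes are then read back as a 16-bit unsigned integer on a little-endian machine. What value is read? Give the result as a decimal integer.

11194

Stored big-endian, the bytes at ascending addresses are BA 2B.
Read back as little-endian, the first byte is least significant, giving 0x2BBA.
0x2BBA = 11194.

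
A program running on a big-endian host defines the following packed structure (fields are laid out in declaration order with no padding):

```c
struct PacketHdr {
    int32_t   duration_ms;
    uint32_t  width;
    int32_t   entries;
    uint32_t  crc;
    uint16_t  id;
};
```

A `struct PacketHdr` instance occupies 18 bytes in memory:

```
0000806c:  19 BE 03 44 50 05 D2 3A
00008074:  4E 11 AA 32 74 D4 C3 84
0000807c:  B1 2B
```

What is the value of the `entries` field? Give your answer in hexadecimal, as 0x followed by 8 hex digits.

0x4E11AA32

`entries` follows `duration_ms` (4 B), `width` (4 B), so it starts at offset 4 + 4 = 8 and occupies 4 bytes.
Bytes at offsets 8..11: 4E 11 AA 32.
Big-endian: lowest address holds the most-significant byte.
The bytes are already most-significant first: 0x4E11AA32.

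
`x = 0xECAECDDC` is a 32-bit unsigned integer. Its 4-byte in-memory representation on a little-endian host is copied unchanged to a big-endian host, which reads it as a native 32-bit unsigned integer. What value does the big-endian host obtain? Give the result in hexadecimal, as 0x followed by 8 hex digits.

0xDCCDAEEC

Stored little-endian, the bytes at ascending addresses are DC CD AE EC.
Read back as big-endian, the last byte is least significant, giving 0xDCCDAEEC.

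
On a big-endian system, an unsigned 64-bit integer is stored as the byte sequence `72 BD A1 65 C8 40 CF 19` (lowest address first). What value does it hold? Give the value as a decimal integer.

Big-endian: lowest address holds the most-significant byte.
The bytes are already most-significant first: 0x72BDA165C840CF19.
0x72BDA165C840CF19 = 8267941949445558041.

8267941949445558041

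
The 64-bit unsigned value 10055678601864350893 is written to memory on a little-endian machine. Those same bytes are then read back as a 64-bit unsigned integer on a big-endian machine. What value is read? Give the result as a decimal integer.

10055678601864350893 in 64-bit hexadecimal is 0x8B8CF2693F9F0CAD.
Stored little-endian, the bytes at ascending addresses are AD 0C 9F 3F 69 F2 8C 8B.
Read back as big-endian, the last byte is least significant, giving 0xAD0C9F3F69F28C8B.
0xAD0C9F3F69F28C8B = 12469516562991320203.

12469516562991320203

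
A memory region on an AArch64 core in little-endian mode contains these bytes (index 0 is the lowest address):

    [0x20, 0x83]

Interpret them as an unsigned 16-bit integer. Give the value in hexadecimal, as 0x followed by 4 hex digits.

Little-endian: lowest address holds the least-significant byte.
Reassemble most-significant byte first: 83 20 → 0x8320.

0x8320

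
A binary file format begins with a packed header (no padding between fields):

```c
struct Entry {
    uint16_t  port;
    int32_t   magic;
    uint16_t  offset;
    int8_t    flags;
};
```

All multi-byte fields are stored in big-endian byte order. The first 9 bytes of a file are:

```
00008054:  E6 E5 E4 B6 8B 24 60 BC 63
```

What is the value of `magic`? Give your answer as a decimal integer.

-457798876

`magic` follows `port` (2 bytes), so it starts at byte offset 2 and occupies 4 bytes.
Bytes at offsets 2..5: E4 B6 8B 24.
Big-endian: lowest address holds the most-significant byte.
The bytes are already most-significant first: 0xE4B68B24.
Top bit is set, so as a signed 32-bit value this is 0xE4B68B24 − 2^32 = -457798876.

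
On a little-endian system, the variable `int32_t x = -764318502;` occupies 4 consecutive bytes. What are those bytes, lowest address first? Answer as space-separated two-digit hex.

Two's complement of -764318502 in 32 bits: 764318502 = 0x2D8E9326; invert → 0xD2716CD9; add 1 → 0xD2716CDA.
Split into bytes (most-significant first): D2 71 6C DA.
In little-endian order the low byte comes first in memory.
So at ascending addresses the bytes are DA 6C 71 D2.

DA 6C 71 D2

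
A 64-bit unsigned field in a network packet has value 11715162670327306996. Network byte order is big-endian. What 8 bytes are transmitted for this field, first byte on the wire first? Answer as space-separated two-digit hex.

A2 94 9E 61 0A C6 9A F4

11715162670327306996 in hexadecimal, padded to 64 bits, is 0xA2949E610AC69AF4.
Split into bytes (most-significant first): A2 94 9E 61 0A C6 9A F4.
Big-endian stores the most-significant byte at the lowest address.
So the memory order matches the most-significant-first order: A2 94 9E 61 0A C6 9A F4.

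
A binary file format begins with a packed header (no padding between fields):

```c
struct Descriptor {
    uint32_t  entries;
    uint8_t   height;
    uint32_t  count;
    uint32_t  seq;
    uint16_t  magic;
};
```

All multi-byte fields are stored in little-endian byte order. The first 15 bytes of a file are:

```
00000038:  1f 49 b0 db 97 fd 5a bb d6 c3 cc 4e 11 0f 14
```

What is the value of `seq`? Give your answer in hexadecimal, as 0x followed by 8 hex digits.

0x114ECCC3

`seq` follows `entries` (4 B), `height` (1 B), `count` (4 B), so it starts at offset 4 + 1 + 4 = 9 and occupies 4 bytes.
Bytes at offsets 9..12: C3 CC 4E 11.
In little-endian order the low byte comes first in memory.
Reassemble most-significant byte first: 11 4E CC C3 → 0x114ECCC3.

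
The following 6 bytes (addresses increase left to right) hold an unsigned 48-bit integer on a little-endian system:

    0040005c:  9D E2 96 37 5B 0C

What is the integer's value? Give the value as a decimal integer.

13585914192541

Little-endian stores the least-significant byte at the lowest address.
Reassemble most-significant byte first: 0C 5B 37 96 E2 9D → 0x0C5B3796E29D.
0x0C5B3796E29D = 13585914192541.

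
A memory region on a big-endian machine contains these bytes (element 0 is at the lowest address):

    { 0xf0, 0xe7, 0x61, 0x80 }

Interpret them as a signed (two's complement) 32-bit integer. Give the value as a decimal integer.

In big-endian order the high byte comes first in memory.
The bytes are already most-significant first: 0xF0E76180.
Top bit is set, so as a signed 32-bit value this is 0xF0E76180 − 2^32 = -253271680.

-253271680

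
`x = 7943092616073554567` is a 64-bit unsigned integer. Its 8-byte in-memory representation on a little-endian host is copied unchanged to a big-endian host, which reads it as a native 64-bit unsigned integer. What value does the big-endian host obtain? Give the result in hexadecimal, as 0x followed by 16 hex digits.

0x87AA1767A6883B6E

7943092616073554567 in 64-bit hexadecimal is 0x6E3B88A66717AA87.
Stored little-endian, the bytes at ascending addresses are 87 AA 17 67 A6 88 3B 6E.
Read back as big-endian, the last byte is least significant, giving 0x87AA1767A6883B6E.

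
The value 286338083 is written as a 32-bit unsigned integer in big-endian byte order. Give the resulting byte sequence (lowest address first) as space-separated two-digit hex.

11 11 2C 23

286338083 in hexadecimal, padded to 32 bits, is 0x11112C23.
Split into bytes (most-significant first): 11 11 2C 23.
Big-endian stores the most-significant byte at the lowest address.
So the memory order matches the most-significant-first order: 11 11 2C 23.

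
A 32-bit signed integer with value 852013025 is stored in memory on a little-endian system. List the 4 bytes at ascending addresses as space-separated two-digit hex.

E1 AF C8 32

852013025 in hexadecimal, padded to 32 bits, is 0x32C8AFE1.
Split into bytes (most-significant first): 32 C8 AF E1.
Little-endian: lowest address holds the least-significant byte.
So at ascending addresses the bytes are E1 AF C8 32.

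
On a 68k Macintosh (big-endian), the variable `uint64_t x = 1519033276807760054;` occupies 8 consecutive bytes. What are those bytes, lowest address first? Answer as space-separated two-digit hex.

15 14 B0 B7 92 1F C8 B6

1519033276807760054 in hexadecimal, padded to 64 bits, is 0x1514B0B7921FC8B6.
Split into bytes (most-significant first): 15 14 B0 B7 92 1F C8 B6.
In big-endian order the high byte comes first in memory.
So the memory order matches the most-significant-first order: 15 14 B0 B7 92 1F C8 B6.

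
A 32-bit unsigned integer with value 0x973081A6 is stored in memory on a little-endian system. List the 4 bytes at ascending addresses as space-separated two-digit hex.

A6 81 30 97

Split into bytes (most-significant first): 97 30 81 A6.
Little-endian: lowest address holds the least-significant byte.
So at ascending addresses the bytes are A6 81 30 97.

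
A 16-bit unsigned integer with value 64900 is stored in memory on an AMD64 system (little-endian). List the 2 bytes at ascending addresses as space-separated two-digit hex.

84 FD

64900 in hexadecimal, padded to 16 bits, is 0xFD84.
Split into bytes (most-significant first): FD 84.
In little-endian order the low byte comes first in memory.
So at ascending addresses the bytes are 84 FD.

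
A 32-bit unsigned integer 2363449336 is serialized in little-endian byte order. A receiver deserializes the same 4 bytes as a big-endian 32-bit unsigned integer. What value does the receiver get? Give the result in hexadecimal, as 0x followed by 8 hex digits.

2363449336 in 32-bit hexadecimal is 0x8CDF5FF8.
Stored little-endian, the bytes at ascending addresses are F8 5F DF 8C.
Read back as big-endian, the last byte is least significant, giving 0xF85FDF8C.

0xF85FDF8C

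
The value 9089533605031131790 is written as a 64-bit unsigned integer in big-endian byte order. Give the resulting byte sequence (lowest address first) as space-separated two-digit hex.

7E 24 82 A7 C5 DB 3A 8E

9089533605031131790 in hexadecimal, padded to 64 bits, is 0x7E2482A7C5DB3A8E.
Split into bytes (most-significant first): 7E 24 82 A7 C5 DB 3A 8E.
Big-endian: lowest address holds the most-significant byte.
So the memory order matches the most-significant-first order: 7E 24 82 A7 C5 DB 3A 8E.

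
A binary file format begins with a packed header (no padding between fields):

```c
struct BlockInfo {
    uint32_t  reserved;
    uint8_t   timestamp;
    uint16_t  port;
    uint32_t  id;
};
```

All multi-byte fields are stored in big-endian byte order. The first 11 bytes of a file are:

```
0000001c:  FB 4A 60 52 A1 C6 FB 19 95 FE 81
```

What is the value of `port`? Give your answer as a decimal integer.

`port` follows `reserved` (4 B), `timestamp` (1 B), so it starts at offset 4 + 1 = 5 and occupies 2 bytes.
Bytes at offsets 5..6: C6 FB.
In big-endian order the high byte comes first in memory.
The bytes are already most-significant first: 0xC6FB.
0xC6FB = 50939.

50939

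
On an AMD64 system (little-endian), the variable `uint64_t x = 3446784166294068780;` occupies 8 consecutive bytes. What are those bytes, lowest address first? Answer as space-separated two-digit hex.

3446784166294068780 in hexadecimal, padded to 64 bits, is 0x2FD56FEFF9661E2C.
Split into bytes (most-significant first): 2F D5 6F EF F9 66 1E 2C.
In little-endian order the low byte comes first in memory.
So at ascending addresses the bytes are 2C 1E 66 F9 EF 6F D5 2F.

2C 1E 66 F9 EF 6F D5 2F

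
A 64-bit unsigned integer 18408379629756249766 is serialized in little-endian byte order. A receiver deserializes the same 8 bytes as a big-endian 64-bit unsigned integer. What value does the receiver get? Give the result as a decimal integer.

18408379629756249766 in 64-bit hexadecimal is 0xFF77B3BDD22876A6.
Stored little-endian, the bytes at ascending addresses are A6 76 28 D2 BD B3 77 FF.
Read back as big-endian, the last byte is least significant, giving 0xA67628D2BDB377FF.
0xA67628D2BDB377FF = 11994819543138793471.

11994819543138793471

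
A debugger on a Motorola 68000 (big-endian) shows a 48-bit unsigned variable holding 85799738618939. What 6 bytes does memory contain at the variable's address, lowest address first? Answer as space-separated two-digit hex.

4E 08 CE F1 34 3B

85799738618939 in hexadecimal, padded to 48 bits, is 0x4E08CEF1343B.
Split into bytes (most-significant first): 4E 08 CE F1 34 3B.
Big-endian stores the most-significant byte at the lowest address.
So the memory order matches the most-significant-first order: 4E 08 CE F1 34 3B.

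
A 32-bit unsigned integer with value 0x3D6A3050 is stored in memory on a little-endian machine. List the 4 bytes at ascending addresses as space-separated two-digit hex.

Split into bytes (most-significant first): 3D 6A 30 50.
In little-endian order the low byte comes first in memory.
So at ascending addresses the bytes are 50 30 6A 3D.

50 30 6A 3D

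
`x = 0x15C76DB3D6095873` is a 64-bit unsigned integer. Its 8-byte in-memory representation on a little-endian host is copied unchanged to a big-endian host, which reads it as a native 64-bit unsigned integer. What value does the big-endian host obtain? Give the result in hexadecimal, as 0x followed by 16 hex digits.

Stored little-endian, the bytes at ascending addresses are 73 58 09 D6 B3 6D C7 15.
Read back as big-endian, the last byte is least significant, giving 0x735809D6B36DC715.

0x735809D6B36DC715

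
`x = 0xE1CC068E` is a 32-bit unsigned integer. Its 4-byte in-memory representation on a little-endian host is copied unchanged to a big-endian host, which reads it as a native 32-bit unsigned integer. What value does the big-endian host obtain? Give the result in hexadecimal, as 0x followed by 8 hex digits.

Stored little-endian, the bytes at ascending addresses are 8E 06 CC E1.
Read back as big-endian, the last byte is least significant, giving 0x8E06CCE1.

0x8E06CCE1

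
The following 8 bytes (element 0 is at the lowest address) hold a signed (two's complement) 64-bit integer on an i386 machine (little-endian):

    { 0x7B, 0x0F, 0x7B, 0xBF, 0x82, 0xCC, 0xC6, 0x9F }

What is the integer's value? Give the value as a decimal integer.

Little-endian stores the least-significant byte at the lowest address.
Reassemble most-significant byte first: 9F C6 CC 82 BF 7B 0F 7B → 0x9FC6CC82BF7B0F7B.
Top bit is set, so as a signed 64-bit value this is 0x9FC6CC82BF7B0F7B − 2^64 = -6933629714359971973.

-6933629714359971973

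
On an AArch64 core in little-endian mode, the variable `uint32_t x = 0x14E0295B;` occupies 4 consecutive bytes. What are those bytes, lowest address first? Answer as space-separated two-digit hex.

Split into bytes (most-significant first): 14 E0 29 5B.
In little-endian order the low byte comes first in memory.
So at ascending addresses the bytes are 5B 29 E0 14.

5B 29 E0 14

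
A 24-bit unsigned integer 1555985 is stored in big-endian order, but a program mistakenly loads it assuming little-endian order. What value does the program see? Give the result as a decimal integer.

1162775

1555985 in 24-bit hexadecimal is 0x17BE11.
Stored big-endian, the bytes at ascending addresses are 17 BE 11.
Read back as little-endian, the first byte is least significant, giving 0x11BE17.
0x11BE17 = 1162775.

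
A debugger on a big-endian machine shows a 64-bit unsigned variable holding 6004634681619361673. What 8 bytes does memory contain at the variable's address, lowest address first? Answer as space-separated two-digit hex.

6004634681619361673 in hexadecimal, padded to 64 bits, is 0x5354BF6DD3E9AF89.
Split into bytes (most-significant first): 53 54 BF 6D D3 E9 AF 89.
Big-endian stores the most-significant byte at the lowest address.
So the memory order matches the most-significant-first order: 53 54 BF 6D D3 E9 AF 89.

53 54 BF 6D D3 E9 AF 89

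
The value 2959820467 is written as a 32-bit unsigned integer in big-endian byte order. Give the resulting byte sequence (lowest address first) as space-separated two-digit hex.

B0 6B 46 B3

2959820467 in hexadecimal, padded to 32 bits, is 0xB06B46B3.
Split into bytes (most-significant first): B0 6B 46 B3.
In big-endian order the high byte comes first in memory.
So the memory order matches the most-significant-first order: B0 6B 46 B3.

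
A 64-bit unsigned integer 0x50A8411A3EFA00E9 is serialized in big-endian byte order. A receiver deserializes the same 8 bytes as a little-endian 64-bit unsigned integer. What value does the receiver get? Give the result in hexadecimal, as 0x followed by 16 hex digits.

Stored big-endian, the bytes at ascending addresses are 50 A8 41 1A 3E FA 00 E9.
Read back as little-endian, the first byte is least significant, giving 0xE900FA3E1A41A850.

0xE900FA3E1A41A850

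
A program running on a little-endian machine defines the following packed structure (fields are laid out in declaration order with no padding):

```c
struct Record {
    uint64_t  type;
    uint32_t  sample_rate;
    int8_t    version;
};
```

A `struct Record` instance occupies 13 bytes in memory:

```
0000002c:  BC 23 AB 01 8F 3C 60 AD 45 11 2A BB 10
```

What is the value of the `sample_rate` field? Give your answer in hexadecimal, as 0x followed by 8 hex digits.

0xBB2A1145

`sample_rate` follows `type` (8 bytes), so it starts at byte offset 8 and occupies 4 bytes.
Bytes at offsets 8..11: 45 11 2A BB.
Little-endian: lowest address holds the least-significant byte.
Reassemble most-significant byte first: BB 2A 11 45 → 0xBB2A1145.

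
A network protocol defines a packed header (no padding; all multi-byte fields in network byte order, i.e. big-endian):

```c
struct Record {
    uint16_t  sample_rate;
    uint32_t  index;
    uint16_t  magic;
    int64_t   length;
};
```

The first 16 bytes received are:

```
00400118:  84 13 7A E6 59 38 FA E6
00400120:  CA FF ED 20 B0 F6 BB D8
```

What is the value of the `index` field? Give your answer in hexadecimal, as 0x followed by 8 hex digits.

`index` follows `sample_rate` (2 bytes), so it starts at byte offset 2 and occupies 4 bytes.
Bytes at offsets 2..5: 7A E6 59 38.
In big-endian order the high byte comes first in memory.
The bytes are already most-significant first: 0x7AE65938.

0x7AE65938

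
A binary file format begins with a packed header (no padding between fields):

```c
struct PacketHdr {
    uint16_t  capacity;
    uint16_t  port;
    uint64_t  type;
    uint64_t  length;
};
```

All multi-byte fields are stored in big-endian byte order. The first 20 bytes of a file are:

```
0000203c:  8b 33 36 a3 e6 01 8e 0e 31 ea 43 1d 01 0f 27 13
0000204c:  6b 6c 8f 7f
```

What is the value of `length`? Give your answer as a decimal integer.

76322683048726399

`length` follows `capacity` (2 B), `port` (2 B), `type` (8 B), so it starts at offset 2 + 2 + 8 = 12 and occupies 8 bytes.
Bytes at offsets 12..19: 01 0F 27 13 6B 6C 8F 7F.
Big-endian stores the most-significant byte at the lowest address.
The bytes are already most-significant first: 0x010F27136B6C8F7F.
0x010F27136B6C8F7F = 76322683048726399.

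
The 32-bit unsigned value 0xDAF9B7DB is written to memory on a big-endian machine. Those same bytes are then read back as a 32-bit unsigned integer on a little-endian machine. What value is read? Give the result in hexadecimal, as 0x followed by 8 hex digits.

Stored big-endian, the bytes at ascending addresses are DA F9 B7 DB.
Read back as little-endian, the first byte is least significant, giving 0xDBB7F9DA.

0xDBB7F9DA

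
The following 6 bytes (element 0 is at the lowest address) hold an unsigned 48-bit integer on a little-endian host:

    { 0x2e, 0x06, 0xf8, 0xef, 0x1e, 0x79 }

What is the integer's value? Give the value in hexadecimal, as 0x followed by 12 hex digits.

Little-endian stores the least-significant byte at the lowest address.
Reassemble most-significant byte first: 79 1E EF F8 06 2E → 0x791EEFF8062E.

0x791EEFF8062E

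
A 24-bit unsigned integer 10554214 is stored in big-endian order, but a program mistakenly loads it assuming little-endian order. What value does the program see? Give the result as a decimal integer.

10554214 in 24-bit hexadecimal is 0xA10B66.
Stored big-endian, the bytes at ascending addresses are A1 0B 66.
Read back as little-endian, the first byte is least significant, giving 0x660BA1.
0x660BA1 = 6687649.

6687649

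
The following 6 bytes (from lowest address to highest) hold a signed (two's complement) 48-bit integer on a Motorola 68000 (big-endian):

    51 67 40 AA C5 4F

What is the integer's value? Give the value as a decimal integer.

Big-endian: lowest address holds the most-significant byte.
The bytes are already most-significant first: 0x516740AAC54F.
0x516740AAC54F = 89503908414799.

89503908414799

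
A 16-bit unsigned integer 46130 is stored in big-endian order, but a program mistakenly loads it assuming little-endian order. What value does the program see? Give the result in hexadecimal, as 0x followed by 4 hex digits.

0x32B4

46130 in 16-bit hexadecimal is 0xB432.
Stored big-endian, the bytes at ascending addresses are B4 32.
Read back as little-endian, the first byte is least significant, giving 0x32B4.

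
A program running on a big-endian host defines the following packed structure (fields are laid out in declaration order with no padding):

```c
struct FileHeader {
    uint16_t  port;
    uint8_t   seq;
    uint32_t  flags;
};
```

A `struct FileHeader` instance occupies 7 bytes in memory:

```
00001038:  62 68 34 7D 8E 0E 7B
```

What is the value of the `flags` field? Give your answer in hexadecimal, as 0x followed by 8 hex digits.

`flags` follows `port` (2 B), `seq` (1 B), so it starts at offset 2 + 1 = 3 and occupies 4 bytes.
Bytes at offsets 3..6: 7D 8E 0E 7B.
Big-endian: lowest address holds the most-significant byte.
The bytes are already most-significant first: 0x7D8E0E7B.

0x7D8E0E7B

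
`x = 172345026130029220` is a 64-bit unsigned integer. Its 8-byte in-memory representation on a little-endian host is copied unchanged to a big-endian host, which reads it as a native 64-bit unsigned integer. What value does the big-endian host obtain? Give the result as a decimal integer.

11829348038836118530

172345026130029220 in 64-bit hexadecimal is 0x02644AE35D492AA4.
Stored little-endian, the bytes at ascending addresses are A4 2A 49 5D E3 4A 64 02.
Read back as big-endian, the last byte is least significant, giving 0xA42A495DE34A6402.
0xA42A495DE34A6402 = 11829348038836118530.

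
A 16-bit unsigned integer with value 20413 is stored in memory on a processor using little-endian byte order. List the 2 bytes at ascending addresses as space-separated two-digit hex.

BD 4F

20413 in hexadecimal, padded to 16 bits, is 0x4FBD.
Split into bytes (most-significant first): 4F BD.
In little-endian order the low byte comes first in memory.
So at ascending addresses the bytes are BD 4F.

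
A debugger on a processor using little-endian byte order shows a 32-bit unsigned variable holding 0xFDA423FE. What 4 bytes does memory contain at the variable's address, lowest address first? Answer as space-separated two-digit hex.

Split into bytes (most-significant first): FD A4 23 FE.
Little-endian stores the least-significant byte at the lowest address.
So at ascending addresses the bytes are FE 23 A4 FD.

FE 23 A4 FD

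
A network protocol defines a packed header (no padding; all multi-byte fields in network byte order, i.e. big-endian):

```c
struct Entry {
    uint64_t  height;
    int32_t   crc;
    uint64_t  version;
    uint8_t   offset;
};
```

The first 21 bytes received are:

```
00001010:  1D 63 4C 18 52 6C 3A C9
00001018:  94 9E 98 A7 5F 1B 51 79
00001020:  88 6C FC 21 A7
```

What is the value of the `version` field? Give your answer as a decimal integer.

6853160840396078113

`version` follows `height` (8 B), `crc` (4 B), so it starts at offset 8 + 4 = 12 and occupies 8 bytes.
Bytes at offsets 12..19: 5F 1B 51 79 88 6C FC 21.
Big-endian: lowest address holds the most-significant byte.
The bytes are already most-significant first: 0x5F1B5179886CFC21.
0x5F1B5179886CFC21 = 6853160840396078113.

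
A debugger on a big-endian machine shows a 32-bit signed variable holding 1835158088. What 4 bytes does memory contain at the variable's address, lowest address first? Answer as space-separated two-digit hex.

1835158088 in hexadecimal, padded to 32 bits, is 0x6D624A48.
Split into bytes (most-significant first): 6D 62 4A 48.
In big-endian order the high byte comes first in memory.
So the memory order matches the most-significant-first order: 6D 62 4A 48.

6D 62 4A 48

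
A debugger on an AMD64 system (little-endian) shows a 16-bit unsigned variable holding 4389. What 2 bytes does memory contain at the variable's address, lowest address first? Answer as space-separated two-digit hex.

4389 in hexadecimal, padded to 16 bits, is 0x1125.
Split into bytes (most-significant first): 11 25.
Little-endian stores the least-significant byte at the lowest address.
So at ascending addresses the bytes are 25 11.

25 11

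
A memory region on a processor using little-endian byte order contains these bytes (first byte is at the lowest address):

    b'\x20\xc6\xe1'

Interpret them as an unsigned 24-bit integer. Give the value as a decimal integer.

14796320

In little-endian order the low byte comes first in memory.
Reassemble most-significant byte first: E1 C6 20 → 0xE1C620.
0xE1C620 = 14796320.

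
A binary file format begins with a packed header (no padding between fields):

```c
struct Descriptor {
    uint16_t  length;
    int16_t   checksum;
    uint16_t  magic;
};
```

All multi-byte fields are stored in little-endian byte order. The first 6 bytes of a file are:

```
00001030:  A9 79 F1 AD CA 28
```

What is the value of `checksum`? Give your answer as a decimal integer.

-21007

`checksum` follows `length` (2 bytes), so it starts at byte offset 2 and occupies 2 bytes.
Bytes at offsets 2..3: F1 AD.
In little-endian order the low byte comes first in memory.
Reassemble most-significant byte first: AD F1 → 0xADF1.
Top bit is set, so as a signed 16-bit value this is 0xADF1 − 2^16 = -21007.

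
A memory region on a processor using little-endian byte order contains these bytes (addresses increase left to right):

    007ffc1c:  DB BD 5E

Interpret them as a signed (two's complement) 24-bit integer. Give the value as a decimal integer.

Little-endian stores the least-significant byte at the lowest address.
Reassemble most-significant byte first: 5E BD DB → 0x5EBDDB.
0x5EBDDB = 6208987.

6208987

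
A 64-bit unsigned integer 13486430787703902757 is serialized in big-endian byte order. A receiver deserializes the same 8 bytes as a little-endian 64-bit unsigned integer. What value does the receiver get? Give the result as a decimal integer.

13486430787703902757 in 64-bit hexadecimal is 0xBB296D58E4FB9225.
Stored big-endian, the bytes at ascending addresses are BB 29 6D 58 E4 FB 92 25.
Read back as little-endian, the first byte is least significant, giving 0x2592FBE4586D29BB.
0x2592FBE4586D29BB = 2707503284157753787.

2707503284157753787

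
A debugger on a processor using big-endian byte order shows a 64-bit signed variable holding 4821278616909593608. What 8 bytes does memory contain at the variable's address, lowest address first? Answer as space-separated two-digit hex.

42 E8 9F 5B 9C 15 3C 08

4821278616909593608 in hexadecimal, padded to 64 bits, is 0x42E89F5B9C153C08.
Split into bytes (most-significant first): 42 E8 9F 5B 9C 15 3C 08.
In big-endian order the high byte comes first in memory.
So the memory order matches the most-significant-first order: 42 E8 9F 5B 9C 15 3C 08.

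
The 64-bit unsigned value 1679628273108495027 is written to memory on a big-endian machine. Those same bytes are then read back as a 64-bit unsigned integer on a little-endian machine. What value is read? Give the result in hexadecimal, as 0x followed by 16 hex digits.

0xB3AA55ED033D4F17

1679628273108495027 in 64-bit hexadecimal is 0x174F3D03ED55AAB3.
Stored big-endian, the bytes at ascending addresses are 17 4F 3D 03 ED 55 AA B3.
Read back as little-endian, the first byte is least significant, giving 0xB3AA55ED033D4F17.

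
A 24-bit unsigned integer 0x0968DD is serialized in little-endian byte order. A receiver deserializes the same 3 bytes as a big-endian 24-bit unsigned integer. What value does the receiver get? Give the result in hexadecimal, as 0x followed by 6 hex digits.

Stored little-endian, the bytes at ascending addresses are DD 68 09.
Read back as big-endian, the last byte is least significant, giving 0xDD6809.

0xDD6809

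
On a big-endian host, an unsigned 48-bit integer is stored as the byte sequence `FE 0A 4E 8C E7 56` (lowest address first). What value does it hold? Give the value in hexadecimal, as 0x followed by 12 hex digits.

Big-endian stores the most-significant byte at the lowest address.
The bytes are already most-significant first: 0xFE0A4E8CE756.

0xFE0A4E8CE756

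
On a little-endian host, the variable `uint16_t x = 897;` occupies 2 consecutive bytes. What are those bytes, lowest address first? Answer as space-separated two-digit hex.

81 03

897 in hexadecimal, padded to 16 bits, is 0x0381.
Split into bytes (most-significant first): 03 81.
In little-endian order the low byte comes first in memory.
So at ascending addresses the bytes are 81 03.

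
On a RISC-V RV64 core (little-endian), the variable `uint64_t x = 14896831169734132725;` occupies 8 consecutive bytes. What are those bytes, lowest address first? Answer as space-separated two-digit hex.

14896831169734132725 in hexadecimal, padded to 64 bits, is 0xCEBC2D05A6F843F5.
Split into bytes (most-significant first): CE BC 2D 05 A6 F8 43 F5.
Little-endian: lowest address holds the least-significant byte.
So at ascending addresses the bytes are F5 43 F8 A6 05 2D BC CE.

F5 43 F8 A6 05 2D BC CE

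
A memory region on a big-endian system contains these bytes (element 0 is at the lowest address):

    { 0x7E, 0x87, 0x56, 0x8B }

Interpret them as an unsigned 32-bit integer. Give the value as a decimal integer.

Big-endian stores the most-significant byte at the lowest address.
The bytes are already most-significant first: 0x7E87568B.
0x7E87568B = 2122798731.

2122798731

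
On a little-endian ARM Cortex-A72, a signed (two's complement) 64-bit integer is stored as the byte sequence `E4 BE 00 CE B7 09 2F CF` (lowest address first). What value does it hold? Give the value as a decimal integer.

-3517582098913247516

Little-endian: lowest address holds the least-significant byte.
Reassemble most-significant byte first: CF 2F 09 B7 CE 00 BE E4 → 0xCF2F09B7CE00BEE4.
Top bit is set, so as a signed 64-bit value this is 0xCF2F09B7CE00BEE4 − 2^64 = -3517582098913247516.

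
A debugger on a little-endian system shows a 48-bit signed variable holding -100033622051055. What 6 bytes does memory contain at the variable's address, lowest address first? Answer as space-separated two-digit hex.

11 F7 7D 1B 05 A5

Two's complement of -100033622051055 in 48 bits: 100033622051055 = 0x5AFAE48208EF; invert → 0xA5051B7DF710; add 1 → 0xA5051B7DF711.
Split into bytes (most-significant first): A5 05 1B 7D F7 11.
In little-endian order the low byte comes first in memory.
So at ascending addresses the bytes are 11 F7 7D 1B 05 A5.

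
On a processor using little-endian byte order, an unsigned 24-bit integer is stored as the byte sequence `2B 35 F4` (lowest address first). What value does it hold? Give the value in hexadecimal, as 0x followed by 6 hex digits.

0xF4352B

Little-endian: lowest address holds the least-significant byte.
Reassemble most-significant byte first: F4 35 2B → 0xF4352B.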